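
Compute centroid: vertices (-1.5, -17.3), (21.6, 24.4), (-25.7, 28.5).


Centroid = ((x_A+x_B+x_C)/3, (y_A+y_B+y_C)/3)
= (((-1.5)+21.6+(-25.7))/3, ((-17.3)+24.4+28.5)/3)
= (-1.8667, 11.8667)

(-1.8667, 11.8667)


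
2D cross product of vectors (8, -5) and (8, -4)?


u x v = u_x*v_y - u_y*v_x = 8*(-4) - (-5)*8
= (-32) - (-40) = 8

8


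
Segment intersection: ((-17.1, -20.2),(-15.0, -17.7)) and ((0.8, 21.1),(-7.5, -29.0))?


Cross products: d1=-554, d2=-469.54, d3=41.98, d4=-42.48
d1*d2 < 0 and d3*d4 < 0? no

No, they don't intersect


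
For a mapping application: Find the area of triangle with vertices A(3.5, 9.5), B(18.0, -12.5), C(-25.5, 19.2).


Area = |x_A(y_B-y_C) + x_B(y_C-y_A) + x_C(y_A-y_B)|/2
= |(-110.95) + 174.6 + (-561)|/2
= 497.35/2 = 248.675

248.675


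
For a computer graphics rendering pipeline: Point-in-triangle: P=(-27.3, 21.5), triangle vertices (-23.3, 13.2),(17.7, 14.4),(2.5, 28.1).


Cross products: AB x AP = 345.1, BC x BP = 508.58, CA x CP = -273.74
All same sign? no

No, outside


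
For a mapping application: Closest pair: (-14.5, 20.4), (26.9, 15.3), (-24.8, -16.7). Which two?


d(P0,P1) = 41.7129, d(P0,P2) = 38.5032, d(P1,P2) = 60.8021
Closest: P0 and P2

Closest pair: (-14.5, 20.4) and (-24.8, -16.7), distance = 38.5032


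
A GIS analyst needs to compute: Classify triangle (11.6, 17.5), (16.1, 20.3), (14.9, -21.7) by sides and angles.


Side lengths squared: AB^2=28.09, BC^2=1765.44, CA^2=1547.53
Sorted: [28.09, 1547.53, 1765.44]
By sides: Scalene, By angles: Obtuse

Scalene, Obtuse


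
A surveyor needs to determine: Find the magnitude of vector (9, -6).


|u| = sqrt(9^2 + (-6)^2) = sqrt(117) = 10.8167

10.8167


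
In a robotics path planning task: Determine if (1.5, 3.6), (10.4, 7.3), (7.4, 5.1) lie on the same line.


Cross product: (10.4-1.5)*(5.1-3.6) - (7.3-3.6)*(7.4-1.5)
= -8.48

No, not collinear


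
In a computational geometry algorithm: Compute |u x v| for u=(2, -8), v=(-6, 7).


|u x v| = |2*7 - (-8)*(-6)|
= |14 - 48| = 34

34


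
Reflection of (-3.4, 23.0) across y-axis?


Reflection over y-axis: (x,y) -> (-x,y)
(-3.4, 23) -> (3.4, 23)

(3.4, 23)


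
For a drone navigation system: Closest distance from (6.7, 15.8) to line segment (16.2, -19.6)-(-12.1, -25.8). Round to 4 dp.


Project P onto AB: t = 0.0588 (clamped to [0,1])
Closest point on segment: (14.5354, -19.9647)
Distance: 36.6129

36.6129


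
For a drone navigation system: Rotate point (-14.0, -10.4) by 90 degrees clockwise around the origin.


90° CW: (x,y) -> (y, -x)
(-14,-10.4) -> (-10.4, 14)

(-10.4, 14)


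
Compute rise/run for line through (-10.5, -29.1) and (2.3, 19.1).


slope = (y2-y1)/(x2-x1) = (19.1-(-29.1))/(2.3-(-10.5)) = 48.2/12.8 = 3.7656

3.7656


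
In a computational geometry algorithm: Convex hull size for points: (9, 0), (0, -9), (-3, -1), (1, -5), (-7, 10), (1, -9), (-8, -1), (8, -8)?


Convex hull vertices (CCW): (-8, -1), (0, -9), (1, -9), (8, -8), (9, 0), (-7, 10)
Count = 6

6


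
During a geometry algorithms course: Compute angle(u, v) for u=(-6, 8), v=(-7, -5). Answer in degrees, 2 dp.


u.v = 2, |u| = sqrt(100) = 10, |v| = sqrt(74) = 8.6023
cos(theta) = u.v/(|u||v|) = 2/sqrt(7400) = 0.02325
theta = acos(0.02325) = 88.67 degrees

88.67 degrees


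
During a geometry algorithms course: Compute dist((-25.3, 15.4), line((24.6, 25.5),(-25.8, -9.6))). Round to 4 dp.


|cross product| = 1242.45
|line direction| = sqrt(3772.17) = 61.418
Distance = 1242.45/sqrt(3772.17) = 20.2294

20.2294


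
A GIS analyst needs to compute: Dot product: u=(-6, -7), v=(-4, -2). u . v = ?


u . v = u_x*v_x + u_y*v_y = (-6)*(-4) + (-7)*(-2)
= 24 + 14 = 38

38


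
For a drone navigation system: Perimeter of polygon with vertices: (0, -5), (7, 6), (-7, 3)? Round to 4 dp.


Sides: (0, -5)->(7, 6): sqrt(170) = 13.038405, (7, 6)->(-7, 3): sqrt(205) = 14.317821, (-7, 3)->(0, -5): sqrt(113) = 10.630146
Sum = 37.986372
Perimeter = 37.9864

37.9864


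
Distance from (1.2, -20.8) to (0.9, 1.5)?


dx=-0.3, dy=22.3
d^2 = (-0.3)^2 + 22.3^2 = 497.38
d = sqrt(497.38) = 22.302

22.302


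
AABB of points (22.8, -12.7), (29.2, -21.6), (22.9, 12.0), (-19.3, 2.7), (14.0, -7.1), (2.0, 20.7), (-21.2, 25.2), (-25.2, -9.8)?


x range: [-25.2, 29.2]
y range: [-21.6, 25.2]
Bounding box: (-25.2,-21.6) to (29.2,25.2)

(-25.2,-21.6) to (29.2,25.2)


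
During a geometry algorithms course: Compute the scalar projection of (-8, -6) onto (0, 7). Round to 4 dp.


u.v = -42, |v| = sqrt(49) = 7
Scalar projection = u.v / |v| = -42 / sqrt(49) = -6

-6


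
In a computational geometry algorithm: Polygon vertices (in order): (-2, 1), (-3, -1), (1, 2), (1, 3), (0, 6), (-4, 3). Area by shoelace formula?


Shoelace sum: ((-2)*(-1) - (-3)*1) + ((-3)*2 - 1*(-1)) + (1*3 - 1*2) + (1*6 - 0*3) + (0*3 - (-4)*6) + ((-4)*1 - (-2)*3)
= 33
Area = |33|/2 = 16.5

16.5


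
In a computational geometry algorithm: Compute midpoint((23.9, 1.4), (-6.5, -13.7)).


M = ((23.9+(-6.5))/2, (1.4+(-13.7))/2)
= (8.7, -6.15)

(8.7, -6.15)


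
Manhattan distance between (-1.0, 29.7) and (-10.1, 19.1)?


|(-1)-(-10.1)| + |29.7-19.1| = 9.1 + 10.6 = 19.7

19.7


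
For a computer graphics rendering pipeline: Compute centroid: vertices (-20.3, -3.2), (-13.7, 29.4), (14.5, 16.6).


Centroid = ((x_A+x_B+x_C)/3, (y_A+y_B+y_C)/3)
= (((-20.3)+(-13.7)+14.5)/3, ((-3.2)+29.4+16.6)/3)
= (-6.5, 14.2667)

(-6.5, 14.2667)


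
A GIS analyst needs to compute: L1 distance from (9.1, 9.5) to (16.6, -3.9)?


|9.1-16.6| + |9.5-(-3.9)| = 7.5 + 13.4 = 20.9

20.9


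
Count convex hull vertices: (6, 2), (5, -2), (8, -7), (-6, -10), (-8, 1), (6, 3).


Convex hull vertices (CCW): (-8, 1), (-6, -10), (8, -7), (6, 3)
Count = 4

4


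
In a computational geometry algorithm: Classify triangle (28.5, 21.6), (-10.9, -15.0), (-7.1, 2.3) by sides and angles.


Side lengths squared: AB^2=2891.92, BC^2=313.73, CA^2=1639.85
Sorted: [313.73, 1639.85, 2891.92]
By sides: Scalene, By angles: Obtuse

Scalene, Obtuse


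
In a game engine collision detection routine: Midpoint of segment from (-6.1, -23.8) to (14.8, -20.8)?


M = (((-6.1)+14.8)/2, ((-23.8)+(-20.8))/2)
= (4.35, -22.3)

(4.35, -22.3)


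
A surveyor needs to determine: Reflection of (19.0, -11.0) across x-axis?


Reflection over x-axis: (x,y) -> (x,-y)
(19, -11) -> (19, 11)

(19, 11)


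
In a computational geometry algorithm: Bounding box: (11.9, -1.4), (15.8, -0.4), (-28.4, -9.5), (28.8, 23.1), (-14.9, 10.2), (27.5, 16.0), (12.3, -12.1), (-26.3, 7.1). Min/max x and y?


x range: [-28.4, 28.8]
y range: [-12.1, 23.1]
Bounding box: (-28.4,-12.1) to (28.8,23.1)

(-28.4,-12.1) to (28.8,23.1)


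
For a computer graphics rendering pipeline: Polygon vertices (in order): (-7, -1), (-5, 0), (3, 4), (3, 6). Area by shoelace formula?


Shoelace sum: ((-7)*0 - (-5)*(-1)) + ((-5)*4 - 3*0) + (3*6 - 3*4) + (3*(-1) - (-7)*6)
= 20
Area = |20|/2 = 10

10


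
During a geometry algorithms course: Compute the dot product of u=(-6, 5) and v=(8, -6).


u . v = u_x*v_x + u_y*v_y = (-6)*8 + 5*(-6)
= (-48) + (-30) = -78

-78


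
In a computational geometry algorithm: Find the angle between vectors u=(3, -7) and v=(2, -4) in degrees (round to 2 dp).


u.v = 34, |u| = sqrt(58) = 7.6158, |v| = sqrt(20) = 4.4721
cos(theta) = u.v/(|u||v|) = 34/sqrt(1160) = 0.998274
theta = acos(0.998274) = 3.37 degrees

3.37 degrees


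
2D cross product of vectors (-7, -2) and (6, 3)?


u x v = u_x*v_y - u_y*v_x = (-7)*3 - (-2)*6
= (-21) - (-12) = -9

-9


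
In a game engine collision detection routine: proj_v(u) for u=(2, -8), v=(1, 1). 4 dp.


u.v = -6, |v| = sqrt(2) = 1.4142
Scalar projection = u.v / |v| = -6 / sqrt(2) = -4.2426

-4.2426


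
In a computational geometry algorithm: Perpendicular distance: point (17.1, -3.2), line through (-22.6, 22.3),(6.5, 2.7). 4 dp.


|cross product| = 36.07
|line direction| = sqrt(1230.97) = 35.0852
Distance = 36.07/sqrt(1230.97) = 1.0281

1.0281


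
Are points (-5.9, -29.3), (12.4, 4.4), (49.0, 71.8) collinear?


Cross product: (12.4-(-5.9))*(71.8-(-29.3)) - (4.4-(-29.3))*(49-(-5.9))
= 0

Yes, collinear


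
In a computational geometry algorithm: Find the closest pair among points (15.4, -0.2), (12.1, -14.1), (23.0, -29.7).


d(P0,P1) = 14.2864, d(P0,P2) = 30.4633, d(P1,P2) = 19.0308
Closest: P0 and P1

Closest pair: (15.4, -0.2) and (12.1, -14.1), distance = 14.2864


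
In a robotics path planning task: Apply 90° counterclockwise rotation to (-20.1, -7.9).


90° CCW: (x,y) -> (-y, x)
(-20.1,-7.9) -> (7.9, -20.1)

(7.9, -20.1)


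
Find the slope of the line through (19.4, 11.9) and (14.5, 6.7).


slope = (y2-y1)/(x2-x1) = (6.7-11.9)/(14.5-19.4) = (-5.2)/(-4.9) = 1.0612

1.0612


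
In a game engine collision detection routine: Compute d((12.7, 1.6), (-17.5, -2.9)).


dx=-30.2, dy=-4.5
d^2 = (-30.2)^2 + (-4.5)^2 = 932.29
d = sqrt(932.29) = 30.5334

30.5334


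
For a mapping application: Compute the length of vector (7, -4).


|u| = sqrt(7^2 + (-4)^2) = sqrt(65) = 8.0623

8.0623


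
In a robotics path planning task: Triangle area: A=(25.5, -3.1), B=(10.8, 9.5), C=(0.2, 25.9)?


Area = |x_A(y_B-y_C) + x_B(y_C-y_A) + x_C(y_A-y_B)|/2
= |(-418.2) + 313.2 + (-2.52)|/2
= 107.52/2 = 53.76

53.76


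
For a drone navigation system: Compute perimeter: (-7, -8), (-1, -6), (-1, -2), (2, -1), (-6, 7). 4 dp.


Sides: (-7, -8)->(-1, -6): sqrt(40) = 6.324555, (-1, -6)->(-1, -2): sqrt(16) = 4, (-1, -2)->(2, -1): sqrt(10) = 3.162278, (2, -1)->(-6, 7): sqrt(128) = 11.313708, (-6, 7)->(-7, -8): sqrt(226) = 15.033296
Sum = 39.833837
Perimeter = 39.8338

39.8338


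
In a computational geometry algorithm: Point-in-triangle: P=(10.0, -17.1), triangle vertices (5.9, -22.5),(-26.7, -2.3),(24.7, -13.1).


Cross products: AB x AP = -258.86, BC x BP = -364.36, CA x CP = -62.98
All same sign? yes

Yes, inside


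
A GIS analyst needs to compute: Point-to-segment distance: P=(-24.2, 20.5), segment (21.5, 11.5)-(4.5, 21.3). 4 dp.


Project P onto AB: t = 1 (clamped to [0,1])
Closest point on segment: (4.5, 21.3)
Distance: 28.7111

28.7111


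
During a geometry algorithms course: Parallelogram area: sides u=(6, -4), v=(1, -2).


|u x v| = |6*(-2) - (-4)*1|
= |(-12) - (-4)| = 8

8


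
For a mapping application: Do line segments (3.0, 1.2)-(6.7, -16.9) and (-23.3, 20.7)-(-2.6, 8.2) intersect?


Cross products: d1=-74.9, d2=-403.32, d3=-403.88, d4=-75.46
d1*d2 < 0 and d3*d4 < 0? no

No, they don't intersect


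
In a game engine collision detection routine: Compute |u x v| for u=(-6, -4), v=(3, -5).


|u x v| = |(-6)*(-5) - (-4)*3|
= |30 - (-12)| = 42

42


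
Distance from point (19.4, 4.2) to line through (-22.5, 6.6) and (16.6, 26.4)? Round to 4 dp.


|cross product| = 923.46
|line direction| = sqrt(1920.85) = 43.8275
Distance = 923.46/sqrt(1920.85) = 21.0703

21.0703


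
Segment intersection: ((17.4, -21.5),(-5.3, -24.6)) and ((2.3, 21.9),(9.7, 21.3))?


Cross products: d1=-312.1, d2=-348.66, d3=-1031.99, d4=-995.43
d1*d2 < 0 and d3*d4 < 0? no

No, they don't intersect


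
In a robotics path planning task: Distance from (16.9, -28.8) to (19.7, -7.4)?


dx=2.8, dy=21.4
d^2 = 2.8^2 + 21.4^2 = 465.8
d = sqrt(465.8) = 21.5824

21.5824


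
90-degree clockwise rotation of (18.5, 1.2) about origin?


90° CW: (x,y) -> (y, -x)
(18.5,1.2) -> (1.2, -18.5)

(1.2, -18.5)


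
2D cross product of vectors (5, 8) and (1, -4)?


u x v = u_x*v_y - u_y*v_x = 5*(-4) - 8*1
= (-20) - 8 = -28

-28


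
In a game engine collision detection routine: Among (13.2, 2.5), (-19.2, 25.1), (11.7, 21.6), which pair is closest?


d(P0,P1) = 39.5034, d(P0,P2) = 19.1588, d(P1,P2) = 31.0976
Closest: P0 and P2

Closest pair: (13.2, 2.5) and (11.7, 21.6), distance = 19.1588


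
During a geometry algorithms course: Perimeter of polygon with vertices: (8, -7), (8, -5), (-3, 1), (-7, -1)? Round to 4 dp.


Sides: (8, -7)->(8, -5): sqrt(4) = 2, (8, -5)->(-3, 1): sqrt(157) = 12.529964, (-3, 1)->(-7, -1): sqrt(20) = 4.472136, (-7, -1)->(8, -7): sqrt(261) = 16.155494
Sum = 35.157594
Perimeter = 35.1576

35.1576


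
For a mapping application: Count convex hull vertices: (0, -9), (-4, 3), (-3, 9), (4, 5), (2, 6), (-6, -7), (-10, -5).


Convex hull vertices (CCW): (-10, -5), (-6, -7), (0, -9), (4, 5), (-3, 9)
Count = 5

5


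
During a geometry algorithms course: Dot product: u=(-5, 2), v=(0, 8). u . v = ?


u . v = u_x*v_x + u_y*v_y = (-5)*0 + 2*8
= 0 + 16 = 16

16


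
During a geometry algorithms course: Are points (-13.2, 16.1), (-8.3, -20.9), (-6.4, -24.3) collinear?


Cross product: ((-8.3)-(-13.2))*((-24.3)-16.1) - ((-20.9)-16.1)*((-6.4)-(-13.2))
= 53.64

No, not collinear


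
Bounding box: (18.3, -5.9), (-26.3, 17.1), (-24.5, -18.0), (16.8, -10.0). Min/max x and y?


x range: [-26.3, 18.3]
y range: [-18, 17.1]
Bounding box: (-26.3,-18) to (18.3,17.1)

(-26.3,-18) to (18.3,17.1)


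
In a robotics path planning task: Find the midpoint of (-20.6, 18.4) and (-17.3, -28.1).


M = (((-20.6)+(-17.3))/2, (18.4+(-28.1))/2)
= (-18.95, -4.85)

(-18.95, -4.85)


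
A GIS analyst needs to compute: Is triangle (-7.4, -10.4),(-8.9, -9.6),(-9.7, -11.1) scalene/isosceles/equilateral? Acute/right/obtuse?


Side lengths squared: AB^2=2.89, BC^2=2.89, CA^2=5.78
Sorted: [2.89, 2.89, 5.78]
By sides: Isosceles, By angles: Right

Isosceles, Right


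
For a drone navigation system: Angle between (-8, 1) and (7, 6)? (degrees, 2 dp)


u.v = -50, |u| = sqrt(65) = 8.0623, |v| = sqrt(85) = 9.2195
cos(theta) = u.v/(|u||v|) = -50/sqrt(5525) = -0.672673
theta = acos(-0.672673) = 132.27 degrees

132.27 degrees


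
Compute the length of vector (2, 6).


|u| = sqrt(2^2 + 6^2) = sqrt(40) = 6.3246

6.3246


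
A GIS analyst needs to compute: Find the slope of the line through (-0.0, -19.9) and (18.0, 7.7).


slope = (y2-y1)/(x2-x1) = (7.7-(-19.9))/(18-0) = 27.6/18 = 1.5333

1.5333


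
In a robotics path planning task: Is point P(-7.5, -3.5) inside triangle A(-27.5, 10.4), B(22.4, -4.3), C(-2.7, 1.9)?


Cross products: AB x AP = -399.61, BC x BP = 165.3, CA x CP = 174.72
All same sign? no

No, outside


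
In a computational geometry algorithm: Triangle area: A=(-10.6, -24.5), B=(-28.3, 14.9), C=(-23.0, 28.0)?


Area = |x_A(y_B-y_C) + x_B(y_C-y_A) + x_C(y_A-y_B)|/2
= |138.86 + (-1485.75) + 906.2|/2
= 440.69/2 = 220.345

220.345


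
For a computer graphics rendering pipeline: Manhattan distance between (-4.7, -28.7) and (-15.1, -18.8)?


|(-4.7)-(-15.1)| + |(-28.7)-(-18.8)| = 10.4 + 9.9 = 20.3

20.3


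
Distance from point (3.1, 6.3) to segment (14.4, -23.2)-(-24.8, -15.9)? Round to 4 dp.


Project P onto AB: t = 0.414 (clamped to [0,1])
Closest point on segment: (-1.8307, -20.1774)
Distance: 26.9326

26.9326


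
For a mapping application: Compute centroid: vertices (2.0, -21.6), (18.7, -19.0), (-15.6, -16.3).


Centroid = ((x_A+x_B+x_C)/3, (y_A+y_B+y_C)/3)
= ((2+18.7+(-15.6))/3, ((-21.6)+(-19)+(-16.3))/3)
= (1.7, -18.9667)

(1.7, -18.9667)


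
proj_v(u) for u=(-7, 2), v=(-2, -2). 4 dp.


u.v = 10, |v| = sqrt(8) = 2.8284
Scalar projection = u.v / |v| = 10 / sqrt(8) = 3.5355

3.5355


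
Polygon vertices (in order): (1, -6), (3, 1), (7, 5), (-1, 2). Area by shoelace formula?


Shoelace sum: (1*1 - 3*(-6)) + (3*5 - 7*1) + (7*2 - (-1)*5) + ((-1)*(-6) - 1*2)
= 50
Area = |50|/2 = 25

25


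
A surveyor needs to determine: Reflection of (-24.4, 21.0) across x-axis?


Reflection over x-axis: (x,y) -> (x,-y)
(-24.4, 21) -> (-24.4, -21)

(-24.4, -21)


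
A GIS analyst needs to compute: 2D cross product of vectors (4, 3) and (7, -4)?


u x v = u_x*v_y - u_y*v_x = 4*(-4) - 3*7
= (-16) - 21 = -37

-37


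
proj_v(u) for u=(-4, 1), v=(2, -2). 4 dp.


u.v = -10, |v| = sqrt(8) = 2.8284
Scalar projection = u.v / |v| = -10 / sqrt(8) = -3.5355

-3.5355


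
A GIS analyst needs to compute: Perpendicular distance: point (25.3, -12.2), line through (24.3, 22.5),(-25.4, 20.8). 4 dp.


|cross product| = 1726.29
|line direction| = sqrt(2472.98) = 49.7291
Distance = 1726.29/sqrt(2472.98) = 34.7139

34.7139


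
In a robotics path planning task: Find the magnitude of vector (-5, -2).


|u| = sqrt((-5)^2 + (-2)^2) = sqrt(29) = 5.3852

5.3852


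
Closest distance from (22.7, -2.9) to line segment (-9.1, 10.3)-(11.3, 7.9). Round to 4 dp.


Project P onto AB: t = 1 (clamped to [0,1])
Closest point on segment: (11.3, 7.9)
Distance: 15.7035

15.7035


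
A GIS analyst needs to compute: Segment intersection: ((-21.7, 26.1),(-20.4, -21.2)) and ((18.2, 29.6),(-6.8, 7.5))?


Cross products: d1=-794.29, d2=416.94, d3=1891.82, d4=680.59
d1*d2 < 0 and d3*d4 < 0? no

No, they don't intersect


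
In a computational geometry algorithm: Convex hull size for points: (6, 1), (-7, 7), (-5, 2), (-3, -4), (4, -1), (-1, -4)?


Convex hull vertices (CCW): (-7, 7), (-3, -4), (-1, -4), (4, -1), (6, 1)
Count = 5

5


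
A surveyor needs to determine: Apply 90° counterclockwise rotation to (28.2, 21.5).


90° CCW: (x,y) -> (-y, x)
(28.2,21.5) -> (-21.5, 28.2)

(-21.5, 28.2)


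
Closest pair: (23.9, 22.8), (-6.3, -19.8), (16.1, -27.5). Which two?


d(P0,P1) = 52.2188, d(P0,P2) = 50.9012, d(P1,P2) = 23.6865
Closest: P1 and P2

Closest pair: (-6.3, -19.8) and (16.1, -27.5), distance = 23.6865


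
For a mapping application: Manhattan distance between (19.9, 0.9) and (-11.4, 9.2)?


|19.9-(-11.4)| + |0.9-9.2| = 31.3 + 8.3 = 39.6

39.6


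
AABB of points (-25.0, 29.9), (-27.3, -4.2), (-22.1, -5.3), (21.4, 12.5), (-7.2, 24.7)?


x range: [-27.3, 21.4]
y range: [-5.3, 29.9]
Bounding box: (-27.3,-5.3) to (21.4,29.9)

(-27.3,-5.3) to (21.4,29.9)


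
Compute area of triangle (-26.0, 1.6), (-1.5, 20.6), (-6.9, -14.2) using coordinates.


Area = |x_A(y_B-y_C) + x_B(y_C-y_A) + x_C(y_A-y_B)|/2
= |(-904.8) + 23.7 + 131.1|/2
= 750/2 = 375

375


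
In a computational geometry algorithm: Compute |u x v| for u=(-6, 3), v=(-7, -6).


|u x v| = |(-6)*(-6) - 3*(-7)|
= |36 - (-21)| = 57

57


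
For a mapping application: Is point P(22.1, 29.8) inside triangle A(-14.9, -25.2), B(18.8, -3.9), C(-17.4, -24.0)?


Cross products: AB x AP = 1065.4, BC x BP = -1153.61, CA x CP = 181.9
All same sign? no

No, outside


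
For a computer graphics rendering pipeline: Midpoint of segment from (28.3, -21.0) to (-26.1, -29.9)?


M = ((28.3+(-26.1))/2, ((-21)+(-29.9))/2)
= (1.1, -25.45)

(1.1, -25.45)


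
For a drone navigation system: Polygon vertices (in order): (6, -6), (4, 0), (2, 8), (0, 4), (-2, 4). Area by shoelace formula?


Shoelace sum: (6*0 - 4*(-6)) + (4*8 - 2*0) + (2*4 - 0*8) + (0*4 - (-2)*4) + ((-2)*(-6) - 6*4)
= 60
Area = |60|/2 = 30

30


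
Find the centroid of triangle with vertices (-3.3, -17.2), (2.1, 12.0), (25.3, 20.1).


Centroid = ((x_A+x_B+x_C)/3, (y_A+y_B+y_C)/3)
= (((-3.3)+2.1+25.3)/3, ((-17.2)+12+20.1)/3)
= (8.0333, 4.9667)

(8.0333, 4.9667)


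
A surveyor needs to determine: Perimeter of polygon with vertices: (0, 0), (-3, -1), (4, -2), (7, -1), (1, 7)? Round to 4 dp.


Sides: (0, 0)->(-3, -1): sqrt(10) = 3.162278, (-3, -1)->(4, -2): sqrt(50) = 7.071068, (4, -2)->(7, -1): sqrt(10) = 3.162278, (7, -1)->(1, 7): sqrt(100) = 10, (1, 7)->(0, 0): sqrt(50) = 7.071068
Sum = 30.466692
Perimeter = 30.4667

30.4667


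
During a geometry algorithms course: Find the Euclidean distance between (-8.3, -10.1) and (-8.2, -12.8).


dx=0.1, dy=-2.7
d^2 = 0.1^2 + (-2.7)^2 = 7.3
d = sqrt(7.3) = 2.7019

2.7019


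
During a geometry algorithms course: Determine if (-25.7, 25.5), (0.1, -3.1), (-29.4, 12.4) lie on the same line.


Cross product: (0.1-(-25.7))*(12.4-25.5) - ((-3.1)-25.5)*((-29.4)-(-25.7))
= -443.8

No, not collinear


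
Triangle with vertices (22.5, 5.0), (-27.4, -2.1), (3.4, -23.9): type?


Side lengths squared: AB^2=2540.42, BC^2=1423.88, CA^2=1200.02
Sorted: [1200.02, 1423.88, 2540.42]
By sides: Scalene, By angles: Acute

Scalene, Acute


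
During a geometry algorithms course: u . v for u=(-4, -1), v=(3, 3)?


u . v = u_x*v_x + u_y*v_y = (-4)*3 + (-1)*3
= (-12) + (-3) = -15

-15


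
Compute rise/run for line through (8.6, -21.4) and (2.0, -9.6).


slope = (y2-y1)/(x2-x1) = ((-9.6)-(-21.4))/(2-8.6) = 11.8/(-6.6) = -1.7879

-1.7879


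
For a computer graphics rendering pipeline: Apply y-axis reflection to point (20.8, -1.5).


Reflection over y-axis: (x,y) -> (-x,y)
(20.8, -1.5) -> (-20.8, -1.5)

(-20.8, -1.5)


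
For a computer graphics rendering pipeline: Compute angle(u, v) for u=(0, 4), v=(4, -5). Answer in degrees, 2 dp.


u.v = -20, |u| = sqrt(16) = 4, |v| = sqrt(41) = 6.4031
cos(theta) = u.v/(|u||v|) = -20/sqrt(656) = -0.780869
theta = acos(-0.780869) = 141.34 degrees

141.34 degrees


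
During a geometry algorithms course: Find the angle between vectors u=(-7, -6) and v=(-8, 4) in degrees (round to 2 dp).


u.v = 32, |u| = sqrt(85) = 9.2195, |v| = sqrt(80) = 8.9443
cos(theta) = u.v/(|u||v|) = 32/sqrt(6800) = 0.388057
theta = acos(0.388057) = 67.17 degrees

67.17 degrees


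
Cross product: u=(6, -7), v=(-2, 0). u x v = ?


u x v = u_x*v_y - u_y*v_x = 6*0 - (-7)*(-2)
= 0 - 14 = -14

-14


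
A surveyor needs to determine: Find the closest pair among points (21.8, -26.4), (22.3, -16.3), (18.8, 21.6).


d(P0,P1) = 10.1124, d(P0,P2) = 48.0937, d(P1,P2) = 38.0613
Closest: P0 and P1

Closest pair: (21.8, -26.4) and (22.3, -16.3), distance = 10.1124


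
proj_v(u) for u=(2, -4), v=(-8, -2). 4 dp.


u.v = -8, |v| = sqrt(68) = 8.2462
Scalar projection = u.v / |v| = -8 / sqrt(68) = -0.9701

-0.9701


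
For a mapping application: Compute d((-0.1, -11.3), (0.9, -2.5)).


dx=1, dy=8.8
d^2 = 1^2 + 8.8^2 = 78.44
d = sqrt(78.44) = 8.8566

8.8566


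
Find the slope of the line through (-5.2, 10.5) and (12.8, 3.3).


slope = (y2-y1)/(x2-x1) = (3.3-10.5)/(12.8-(-5.2)) = (-7.2)/18 = -0.4

-0.4


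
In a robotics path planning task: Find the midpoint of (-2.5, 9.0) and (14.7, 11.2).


M = (((-2.5)+14.7)/2, (9+11.2)/2)
= (6.1, 10.1)

(6.1, 10.1)


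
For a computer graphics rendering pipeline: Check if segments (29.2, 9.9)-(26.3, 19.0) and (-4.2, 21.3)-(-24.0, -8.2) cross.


Cross products: d1=1211.02, d2=945.29, d3=270.88, d4=536.61
d1*d2 < 0 and d3*d4 < 0? no

No, they don't intersect


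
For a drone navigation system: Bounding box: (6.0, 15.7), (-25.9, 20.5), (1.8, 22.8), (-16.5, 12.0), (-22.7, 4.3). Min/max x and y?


x range: [-25.9, 6]
y range: [4.3, 22.8]
Bounding box: (-25.9,4.3) to (6,22.8)

(-25.9,4.3) to (6,22.8)


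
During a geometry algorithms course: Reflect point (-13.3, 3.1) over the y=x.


Reflection over y=x: (x,y) -> (y,x)
(-13.3, 3.1) -> (3.1, -13.3)

(3.1, -13.3)


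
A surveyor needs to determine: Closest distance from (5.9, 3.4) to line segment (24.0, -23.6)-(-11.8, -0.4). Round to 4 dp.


Project P onto AB: t = 0.7003 (clamped to [0,1])
Closest point on segment: (-1.0691, -7.3541)
Distance: 12.8148

12.8148


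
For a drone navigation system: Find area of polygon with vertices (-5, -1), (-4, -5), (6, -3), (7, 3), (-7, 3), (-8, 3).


Shoelace sum: ((-5)*(-5) - (-4)*(-1)) + ((-4)*(-3) - 6*(-5)) + (6*3 - 7*(-3)) + (7*3 - (-7)*3) + ((-7)*3 - (-8)*3) + ((-8)*(-1) - (-5)*3)
= 170
Area = |170|/2 = 85

85


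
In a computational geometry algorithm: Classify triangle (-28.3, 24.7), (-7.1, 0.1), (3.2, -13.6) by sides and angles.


Side lengths squared: AB^2=1054.6, BC^2=293.78, CA^2=2459.14
Sorted: [293.78, 1054.6, 2459.14]
By sides: Scalene, By angles: Obtuse

Scalene, Obtuse


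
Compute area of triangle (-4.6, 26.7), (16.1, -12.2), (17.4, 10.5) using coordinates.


Area = |x_A(y_B-y_C) + x_B(y_C-y_A) + x_C(y_A-y_B)|/2
= |104.42 + (-260.82) + 676.86|/2
= 520.46/2 = 260.23

260.23


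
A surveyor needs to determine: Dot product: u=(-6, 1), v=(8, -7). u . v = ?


u . v = u_x*v_x + u_y*v_y = (-6)*8 + 1*(-7)
= (-48) + (-7) = -55

-55


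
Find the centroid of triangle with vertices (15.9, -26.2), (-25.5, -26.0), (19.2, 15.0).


Centroid = ((x_A+x_B+x_C)/3, (y_A+y_B+y_C)/3)
= ((15.9+(-25.5)+19.2)/3, ((-26.2)+(-26)+15)/3)
= (3.2, -12.4)

(3.2, -12.4)


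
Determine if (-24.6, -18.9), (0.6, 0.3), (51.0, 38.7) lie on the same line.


Cross product: (0.6-(-24.6))*(38.7-(-18.9)) - (0.3-(-18.9))*(51-(-24.6))
= 0

Yes, collinear


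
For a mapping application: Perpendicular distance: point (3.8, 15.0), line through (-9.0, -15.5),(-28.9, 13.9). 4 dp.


|cross product| = 983.27
|line direction| = sqrt(1260.37) = 35.5017
Distance = 983.27/sqrt(1260.37) = 27.6964

27.6964


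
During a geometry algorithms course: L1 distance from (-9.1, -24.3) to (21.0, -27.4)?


|(-9.1)-21| + |(-24.3)-(-27.4)| = 30.1 + 3.1 = 33.2

33.2


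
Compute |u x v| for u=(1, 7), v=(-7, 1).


|u x v| = |1*1 - 7*(-7)|
= |1 - (-49)| = 50

50


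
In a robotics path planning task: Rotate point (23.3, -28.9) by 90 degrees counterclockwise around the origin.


90° CCW: (x,y) -> (-y, x)
(23.3,-28.9) -> (28.9, 23.3)

(28.9, 23.3)


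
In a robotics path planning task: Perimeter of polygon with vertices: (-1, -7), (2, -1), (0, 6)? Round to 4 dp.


Sides: (-1, -7)->(2, -1): sqrt(45) = 6.708204, (2, -1)->(0, 6): sqrt(53) = 7.28011, (0, 6)->(-1, -7): sqrt(170) = 13.038405
Sum = 27.026719
Perimeter = 27.0267

27.0267


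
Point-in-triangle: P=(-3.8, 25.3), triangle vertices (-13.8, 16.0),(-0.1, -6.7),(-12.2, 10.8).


Cross products: AB x AP = 354.41, BC x BP = -322.45, CA x CP = -66.88
All same sign? no

No, outside


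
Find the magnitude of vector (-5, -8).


|u| = sqrt((-5)^2 + (-8)^2) = sqrt(89) = 9.434

9.434


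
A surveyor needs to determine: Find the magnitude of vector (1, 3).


|u| = sqrt(1^2 + 3^2) = sqrt(10) = 3.1623

3.1623


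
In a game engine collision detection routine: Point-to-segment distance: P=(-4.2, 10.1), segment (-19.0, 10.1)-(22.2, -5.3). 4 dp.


Project P onto AB: t = 0.3152 (clamped to [0,1])
Closest point on segment: (-6.0143, 5.2461)
Distance: 5.1819

5.1819


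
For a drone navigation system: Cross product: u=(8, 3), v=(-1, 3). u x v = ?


u x v = u_x*v_y - u_y*v_x = 8*3 - 3*(-1)
= 24 - (-3) = 27

27


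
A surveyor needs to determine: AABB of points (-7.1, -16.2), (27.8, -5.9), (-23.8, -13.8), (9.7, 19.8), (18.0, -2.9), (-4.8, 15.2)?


x range: [-23.8, 27.8]
y range: [-16.2, 19.8]
Bounding box: (-23.8,-16.2) to (27.8,19.8)

(-23.8,-16.2) to (27.8,19.8)


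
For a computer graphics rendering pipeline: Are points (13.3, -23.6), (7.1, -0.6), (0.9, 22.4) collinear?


Cross product: (7.1-13.3)*(22.4-(-23.6)) - ((-0.6)-(-23.6))*(0.9-13.3)
= 0

Yes, collinear


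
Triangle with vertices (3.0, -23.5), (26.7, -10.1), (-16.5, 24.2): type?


Side lengths squared: AB^2=741.25, BC^2=3042.73, CA^2=2655.54
Sorted: [741.25, 2655.54, 3042.73]
By sides: Scalene, By angles: Acute

Scalene, Acute


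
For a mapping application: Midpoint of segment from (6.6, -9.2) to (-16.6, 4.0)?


M = ((6.6+(-16.6))/2, ((-9.2)+4)/2)
= (-5, -2.6)

(-5, -2.6)


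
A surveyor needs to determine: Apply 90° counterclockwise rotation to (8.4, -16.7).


90° CCW: (x,y) -> (-y, x)
(8.4,-16.7) -> (16.7, 8.4)

(16.7, 8.4)


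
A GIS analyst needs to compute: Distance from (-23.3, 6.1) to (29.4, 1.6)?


dx=52.7, dy=-4.5
d^2 = 52.7^2 + (-4.5)^2 = 2797.54
d = sqrt(2797.54) = 52.8918

52.8918


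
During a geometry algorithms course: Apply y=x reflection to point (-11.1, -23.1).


Reflection over y=x: (x,y) -> (y,x)
(-11.1, -23.1) -> (-23.1, -11.1)

(-23.1, -11.1)


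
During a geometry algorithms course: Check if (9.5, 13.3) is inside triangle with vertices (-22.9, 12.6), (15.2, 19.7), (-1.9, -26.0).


Cross products: AB x AP = -203.37, BC x BP = -151.05, CA x CP = -1265.34
All same sign? yes

Yes, inside


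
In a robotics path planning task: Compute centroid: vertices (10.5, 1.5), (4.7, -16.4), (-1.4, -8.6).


Centroid = ((x_A+x_B+x_C)/3, (y_A+y_B+y_C)/3)
= ((10.5+4.7+(-1.4))/3, (1.5+(-16.4)+(-8.6))/3)
= (4.6, -7.8333)

(4.6, -7.8333)


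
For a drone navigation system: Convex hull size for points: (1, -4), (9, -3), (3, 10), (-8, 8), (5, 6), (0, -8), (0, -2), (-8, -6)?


Convex hull vertices (CCW): (-8, -6), (0, -8), (9, -3), (5, 6), (3, 10), (-8, 8)
Count = 6

6


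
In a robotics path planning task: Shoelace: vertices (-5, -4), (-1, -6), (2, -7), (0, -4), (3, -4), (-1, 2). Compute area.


Shoelace sum: ((-5)*(-6) - (-1)*(-4)) + ((-1)*(-7) - 2*(-6)) + (2*(-4) - 0*(-7)) + (0*(-4) - 3*(-4)) + (3*2 - (-1)*(-4)) + ((-1)*(-4) - (-5)*2)
= 65
Area = |65|/2 = 32.5

32.5


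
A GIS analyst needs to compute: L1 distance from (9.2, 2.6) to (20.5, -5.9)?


|9.2-20.5| + |2.6-(-5.9)| = 11.3 + 8.5 = 19.8

19.8


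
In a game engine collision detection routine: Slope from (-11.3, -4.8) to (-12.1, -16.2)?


slope = (y2-y1)/(x2-x1) = ((-16.2)-(-4.8))/((-12.1)-(-11.3)) = (-11.4)/(-0.8) = 14.25

14.25


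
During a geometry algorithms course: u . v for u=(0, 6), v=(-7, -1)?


u . v = u_x*v_x + u_y*v_y = 0*(-7) + 6*(-1)
= 0 + (-6) = -6

-6


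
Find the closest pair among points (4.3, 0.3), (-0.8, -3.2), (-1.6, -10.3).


d(P0,P1) = 6.1855, d(P0,P2) = 12.1314, d(P1,P2) = 7.1449
Closest: P0 and P1

Closest pair: (4.3, 0.3) and (-0.8, -3.2), distance = 6.1855


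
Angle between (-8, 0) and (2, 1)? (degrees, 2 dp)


u.v = -16, |u| = sqrt(64) = 8, |v| = sqrt(5) = 2.2361
cos(theta) = u.v/(|u||v|) = -16/sqrt(320) = -0.894427
theta = acos(-0.894427) = 153.43 degrees

153.43 degrees


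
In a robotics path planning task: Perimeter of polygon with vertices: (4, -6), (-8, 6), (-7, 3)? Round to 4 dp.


Sides: (4, -6)->(-8, 6): sqrt(288) = 16.970563, (-8, 6)->(-7, 3): sqrt(10) = 3.162278, (-7, 3)->(4, -6): sqrt(202) = 14.21267
Sum = 34.345511
Perimeter = 34.3455

34.3455


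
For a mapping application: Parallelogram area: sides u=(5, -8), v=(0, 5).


|u x v| = |5*5 - (-8)*0|
= |25 - 0| = 25

25


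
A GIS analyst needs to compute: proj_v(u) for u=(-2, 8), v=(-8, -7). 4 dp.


u.v = -40, |v| = sqrt(113) = 10.6301
Scalar projection = u.v / |v| = -40 / sqrt(113) = -3.7629

-3.7629


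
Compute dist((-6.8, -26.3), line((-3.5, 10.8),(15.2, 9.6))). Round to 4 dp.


|cross product| = 697.73
|line direction| = sqrt(351.13) = 18.7385
Distance = 697.73/sqrt(351.13) = 37.2352

37.2352


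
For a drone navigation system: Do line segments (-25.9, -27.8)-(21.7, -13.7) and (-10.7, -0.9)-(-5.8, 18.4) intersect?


Cross products: d1=161.55, d2=-688.04, d3=1066.12, d4=1915.71
d1*d2 < 0 and d3*d4 < 0? no

No, they don't intersect


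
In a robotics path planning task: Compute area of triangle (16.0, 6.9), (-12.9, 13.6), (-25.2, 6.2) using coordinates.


Area = |x_A(y_B-y_C) + x_B(y_C-y_A) + x_C(y_A-y_B)|/2
= |118.4 + 9.03 + 168.84|/2
= 296.27/2 = 148.135

148.135


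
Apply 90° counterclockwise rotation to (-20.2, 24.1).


90° CCW: (x,y) -> (-y, x)
(-20.2,24.1) -> (-24.1, -20.2)

(-24.1, -20.2)


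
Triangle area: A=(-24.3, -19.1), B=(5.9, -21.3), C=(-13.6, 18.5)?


Area = |x_A(y_B-y_C) + x_B(y_C-y_A) + x_C(y_A-y_B)|/2
= |967.14 + 221.84 + (-29.92)|/2
= 1159.06/2 = 579.53

579.53


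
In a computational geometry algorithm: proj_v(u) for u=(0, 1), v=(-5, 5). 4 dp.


u.v = 5, |v| = sqrt(50) = 7.0711
Scalar projection = u.v / |v| = 5 / sqrt(50) = 0.7071

0.7071


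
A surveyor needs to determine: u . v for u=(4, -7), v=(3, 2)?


u . v = u_x*v_x + u_y*v_y = 4*3 + (-7)*2
= 12 + (-14) = -2

-2


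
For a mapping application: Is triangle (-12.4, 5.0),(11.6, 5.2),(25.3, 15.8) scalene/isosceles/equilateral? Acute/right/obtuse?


Side lengths squared: AB^2=576.04, BC^2=300.05, CA^2=1537.93
Sorted: [300.05, 576.04, 1537.93]
By sides: Scalene, By angles: Obtuse

Scalene, Obtuse


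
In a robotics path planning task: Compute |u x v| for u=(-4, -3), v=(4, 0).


|u x v| = |(-4)*0 - (-3)*4|
= |0 - (-12)| = 12

12


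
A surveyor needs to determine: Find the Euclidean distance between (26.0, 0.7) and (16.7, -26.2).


dx=-9.3, dy=-26.9
d^2 = (-9.3)^2 + (-26.9)^2 = 810.1
d = sqrt(810.1) = 28.4623

28.4623


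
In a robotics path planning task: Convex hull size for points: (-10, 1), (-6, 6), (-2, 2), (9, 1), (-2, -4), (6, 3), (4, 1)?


Convex hull vertices (CCW): (-10, 1), (-2, -4), (9, 1), (6, 3), (-6, 6)
Count = 5

5


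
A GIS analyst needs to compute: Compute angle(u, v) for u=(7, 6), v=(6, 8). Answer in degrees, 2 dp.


u.v = 90, |u| = sqrt(85) = 9.2195, |v| = sqrt(100) = 10
cos(theta) = u.v/(|u||v|) = 90/sqrt(8500) = 0.976187
theta = acos(0.976187) = 12.53 degrees

12.53 degrees


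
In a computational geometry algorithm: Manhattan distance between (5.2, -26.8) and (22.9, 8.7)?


|5.2-22.9| + |(-26.8)-8.7| = 17.7 + 35.5 = 53.2

53.2


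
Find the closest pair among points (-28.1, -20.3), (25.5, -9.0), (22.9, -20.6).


d(P0,P1) = 54.7782, d(P0,P2) = 51.0009, d(P1,P2) = 11.8878
Closest: P1 and P2

Closest pair: (25.5, -9.0) and (22.9, -20.6), distance = 11.8878


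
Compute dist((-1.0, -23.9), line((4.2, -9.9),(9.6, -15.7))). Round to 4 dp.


|cross product| = 105.76
|line direction| = sqrt(62.8) = 7.9246
Distance = 105.76/sqrt(62.8) = 13.3457

13.3457


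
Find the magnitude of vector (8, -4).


|u| = sqrt(8^2 + (-4)^2) = sqrt(80) = 8.9443

8.9443


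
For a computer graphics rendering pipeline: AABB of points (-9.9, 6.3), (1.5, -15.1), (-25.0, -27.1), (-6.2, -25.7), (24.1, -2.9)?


x range: [-25, 24.1]
y range: [-27.1, 6.3]
Bounding box: (-25,-27.1) to (24.1,6.3)

(-25,-27.1) to (24.1,6.3)


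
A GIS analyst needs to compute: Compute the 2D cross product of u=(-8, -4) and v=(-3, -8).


u x v = u_x*v_y - u_y*v_x = (-8)*(-8) - (-4)*(-3)
= 64 - 12 = 52

52


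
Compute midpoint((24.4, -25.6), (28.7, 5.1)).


M = ((24.4+28.7)/2, ((-25.6)+5.1)/2)
= (26.55, -10.25)

(26.55, -10.25)


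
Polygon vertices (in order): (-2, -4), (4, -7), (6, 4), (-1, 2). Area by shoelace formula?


Shoelace sum: ((-2)*(-7) - 4*(-4)) + (4*4 - 6*(-7)) + (6*2 - (-1)*4) + ((-1)*(-4) - (-2)*2)
= 112
Area = |112|/2 = 56

56


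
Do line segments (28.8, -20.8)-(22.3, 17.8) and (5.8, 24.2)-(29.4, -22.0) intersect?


Cross products: d1=0.6, d2=611.26, d3=595.3, d4=-15.36
d1*d2 < 0 and d3*d4 < 0? no

No, they don't intersect


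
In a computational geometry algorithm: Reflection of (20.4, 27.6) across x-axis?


Reflection over x-axis: (x,y) -> (x,-y)
(20.4, 27.6) -> (20.4, -27.6)

(20.4, -27.6)


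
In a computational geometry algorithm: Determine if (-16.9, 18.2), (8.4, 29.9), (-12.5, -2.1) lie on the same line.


Cross product: (8.4-(-16.9))*((-2.1)-18.2) - (29.9-18.2)*((-12.5)-(-16.9))
= -565.07

No, not collinear


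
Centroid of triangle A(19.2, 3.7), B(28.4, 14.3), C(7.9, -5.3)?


Centroid = ((x_A+x_B+x_C)/3, (y_A+y_B+y_C)/3)
= ((19.2+28.4+7.9)/3, (3.7+14.3+(-5.3))/3)
= (18.5, 4.2333)

(18.5, 4.2333)


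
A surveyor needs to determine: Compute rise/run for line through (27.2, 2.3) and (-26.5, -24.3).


slope = (y2-y1)/(x2-x1) = ((-24.3)-2.3)/((-26.5)-27.2) = (-26.6)/(-53.7) = 0.4953

0.4953


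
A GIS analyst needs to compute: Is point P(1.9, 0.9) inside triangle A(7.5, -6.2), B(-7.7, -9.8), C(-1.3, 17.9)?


Cross products: AB x AP = -128.08, BC x BP = -197.44, CA x CP = -72.48
All same sign? yes

Yes, inside


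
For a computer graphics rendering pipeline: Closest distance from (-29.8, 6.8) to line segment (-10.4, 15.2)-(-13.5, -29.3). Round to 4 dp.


Project P onto AB: t = 0.2181 (clamped to [0,1])
Closest point on segment: (-11.076, 5.4956)
Distance: 18.7693

18.7693


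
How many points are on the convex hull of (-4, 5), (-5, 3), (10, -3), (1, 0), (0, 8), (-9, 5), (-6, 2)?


Convex hull vertices (CCW): (-9, 5), (-6, 2), (10, -3), (0, 8)
Count = 4

4


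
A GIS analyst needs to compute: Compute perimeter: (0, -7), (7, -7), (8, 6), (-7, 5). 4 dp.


Sides: (0, -7)->(7, -7): sqrt(49) = 7, (7, -7)->(8, 6): sqrt(170) = 13.038405, (8, 6)->(-7, 5): sqrt(226) = 15.033296, (-7, 5)->(0, -7): sqrt(193) = 13.892444
Sum = 48.964145
Perimeter = 48.9641

48.9641


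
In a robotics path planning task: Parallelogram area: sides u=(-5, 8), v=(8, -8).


|u x v| = |(-5)*(-8) - 8*8|
= |40 - 64| = 24

24


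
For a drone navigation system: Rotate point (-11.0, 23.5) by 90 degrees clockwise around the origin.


90° CW: (x,y) -> (y, -x)
(-11,23.5) -> (23.5, 11)

(23.5, 11)


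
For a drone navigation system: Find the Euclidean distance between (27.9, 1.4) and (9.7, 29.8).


dx=-18.2, dy=28.4
d^2 = (-18.2)^2 + 28.4^2 = 1137.8
d = sqrt(1137.8) = 33.7313

33.7313


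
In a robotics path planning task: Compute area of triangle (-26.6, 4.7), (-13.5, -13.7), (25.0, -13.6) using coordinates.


Area = |x_A(y_B-y_C) + x_B(y_C-y_A) + x_C(y_A-y_B)|/2
= |2.66 + 247.05 + 460|/2
= 709.71/2 = 354.855

354.855


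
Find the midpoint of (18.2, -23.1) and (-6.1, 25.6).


M = ((18.2+(-6.1))/2, ((-23.1)+25.6)/2)
= (6.05, 1.25)

(6.05, 1.25)


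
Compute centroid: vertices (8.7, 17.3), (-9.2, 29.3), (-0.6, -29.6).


Centroid = ((x_A+x_B+x_C)/3, (y_A+y_B+y_C)/3)
= ((8.7+(-9.2)+(-0.6))/3, (17.3+29.3+(-29.6))/3)
= (-0.3667, 5.6667)

(-0.3667, 5.6667)


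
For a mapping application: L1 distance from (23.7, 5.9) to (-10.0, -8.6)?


|23.7-(-10)| + |5.9-(-8.6)| = 33.7 + 14.5 = 48.2

48.2


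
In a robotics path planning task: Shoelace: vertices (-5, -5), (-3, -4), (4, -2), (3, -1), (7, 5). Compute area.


Shoelace sum: ((-5)*(-4) - (-3)*(-5)) + ((-3)*(-2) - 4*(-4)) + (4*(-1) - 3*(-2)) + (3*5 - 7*(-1)) + (7*(-5) - (-5)*5)
= 41
Area = |41|/2 = 20.5

20.5


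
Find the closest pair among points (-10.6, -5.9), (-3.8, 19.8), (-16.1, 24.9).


d(P0,P1) = 26.5844, d(P0,P2) = 31.2872, d(P1,P2) = 13.3154
Closest: P1 and P2

Closest pair: (-3.8, 19.8) and (-16.1, 24.9), distance = 13.3154


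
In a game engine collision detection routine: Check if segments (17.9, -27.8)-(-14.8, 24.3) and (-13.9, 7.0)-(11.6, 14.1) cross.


Cross products: d1=-1113.18, d2=447.54, d3=518.82, d4=-1041.9
d1*d2 < 0 and d3*d4 < 0? yes

Yes, they intersect


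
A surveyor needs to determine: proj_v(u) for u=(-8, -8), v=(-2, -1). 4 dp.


u.v = 24, |v| = sqrt(5) = 2.2361
Scalar projection = u.v / |v| = 24 / sqrt(5) = 10.7331

10.7331


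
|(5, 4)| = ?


|u| = sqrt(5^2 + 4^2) = sqrt(41) = 6.4031

6.4031


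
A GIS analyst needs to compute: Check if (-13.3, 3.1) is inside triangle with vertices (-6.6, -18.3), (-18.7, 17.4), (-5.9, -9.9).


Cross products: AB x AP = -19.75, BC x BP = -35.62, CA x CP = -71.26
All same sign? yes

Yes, inside


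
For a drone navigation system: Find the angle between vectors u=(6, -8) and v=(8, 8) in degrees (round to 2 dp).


u.v = -16, |u| = sqrt(100) = 10, |v| = sqrt(128) = 11.3137
cos(theta) = u.v/(|u||v|) = -16/sqrt(12800) = -0.141421
theta = acos(-0.141421) = 98.13 degrees

98.13 degrees


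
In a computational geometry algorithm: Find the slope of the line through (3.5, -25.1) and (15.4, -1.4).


slope = (y2-y1)/(x2-x1) = ((-1.4)-(-25.1))/(15.4-3.5) = 23.7/11.9 = 1.9916

1.9916


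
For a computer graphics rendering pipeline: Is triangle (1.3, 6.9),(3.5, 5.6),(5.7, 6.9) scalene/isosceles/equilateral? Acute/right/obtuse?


Side lengths squared: AB^2=6.53, BC^2=6.53, CA^2=19.36
Sorted: [6.53, 6.53, 19.36]
By sides: Isosceles, By angles: Obtuse

Isosceles, Obtuse
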